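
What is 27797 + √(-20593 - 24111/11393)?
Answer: 27797 + 4*I*√167078458930/11393 ≈ 27797.0 + 143.51*I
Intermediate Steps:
27797 + √(-20593 - 24111/11393) = 27797 + √(-234640160/11393) = 27797 + 4*I*√167078458930/11393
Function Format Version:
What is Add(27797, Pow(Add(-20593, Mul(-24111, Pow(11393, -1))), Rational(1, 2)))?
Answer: Add(27797, Mul(Rational(4, 11393), I, Pow(167078458930, Rational(1, 2)))) ≈ Add(27797., Mul(143.51, I))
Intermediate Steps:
Add(27797, Pow(Add(-20593, Mul(-24111, Pow(11393, -1))), Rational(1, 2))) = Add(27797, Pow(Add(-20593, Mul(-24111, Rational(1, 11393))), Rational(1, 2))) = Add(27797, Pow(Add(-20593, Rational(-24111, 11393)), Rational(1, 2))) = Add(27797, Pow(Rational(-234640160, 11393), Rational(1, 2))) = Add(27797, Mul(Rational(4, 11393), I, Pow(167078458930, Rational(1, 2))))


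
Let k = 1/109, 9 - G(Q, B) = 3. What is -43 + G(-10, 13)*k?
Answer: -4681/109 ≈ -42.945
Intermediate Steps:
G(Q, B) = 6 (G(Q, B) = 9 - 1*3 = 9 - 3 = 6)
k = 1/109 ≈ 0.0091743
-43 + G(-10, 13)*k = -43 + 6*(1/109) = -43 + 6/109 = -4681/109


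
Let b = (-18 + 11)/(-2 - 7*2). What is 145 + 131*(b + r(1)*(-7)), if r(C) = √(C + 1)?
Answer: 3237/16 - 917*√2 ≈ -1094.5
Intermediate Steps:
r(C) = √(1 + C)
b = 7/16 (b = -7/(-2 - 14) = -7/(-16) = -7*(-1/16) = 7/16 ≈ 0.43750)
145 + 131*(b + r(1)*(-7)) = 145 + 131*(7/16 + √(1 + 1)*(-7)) = 145 + 131*(7/16 + √2*(-7)) = 145 + 131*(7/16 - 7*√2) = 145 + (917/16 - 917*√2) = 3237/16 - 917*√2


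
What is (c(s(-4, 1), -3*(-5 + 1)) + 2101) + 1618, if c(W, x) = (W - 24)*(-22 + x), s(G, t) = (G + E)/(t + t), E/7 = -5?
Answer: 4154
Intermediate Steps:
E = -35 (E = 7*(-5) = -35)
s(G, t) = (-35 + G)/(2*t) (s(G, t) = (G - 35)/(t + t) = (-35 + G)/((2*t)) = (-35 + G)*(1/(2*t)) = (-35 + G)/(2*t))
c(W, x) = (-24 + W)*(-22 + x)
(c(s(-4, 1), -3*(-5 + 1)) + 2101) + 1618 = ((528 - (-72)*(-5 + 1) - 11*(-35 - 4)/1 + ((½)*(-35 - 4)/1)*(-3*(-5 + 1))) + 2101) + 1618 = ((528 - (-72)*(-4) - 11*(-39) + ((½)*1*(-39))*(-3*(-4))) + 2101) + 1618 = ((528 - 24*12 - 22*(-39/2) - 39/2*12) + 2101) + 1618 = ((528 - 288 + 429 - 234) + 2101) + 1618 = (435 + 2101) + 1618 = 2536 + 1618 = 4154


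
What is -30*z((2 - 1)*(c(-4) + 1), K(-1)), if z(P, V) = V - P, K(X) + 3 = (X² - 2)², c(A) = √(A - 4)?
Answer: 90 + 60*I*√2 ≈ 90.0 + 84.853*I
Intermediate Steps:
c(A) = √(-4 + A)
K(X) = -3 + (-2 + X²)² (K(X) = -3 + (X² - 2)² = -3 + (-2 + X²)²)
-30*z((2 - 1)*(c(-4) + 1), K(-1)) = -30*((-3 + (-2 + (-1)²)²) - (2 - 1)*(√(-4 - 4) + 1)) = -30*((-3 + (-2 + 1)²) - (√(-8) + 1)) = -30*((-3 + (-1)²) - (2*I*√2 + 1)) = -30*((-3 + 1) - (1 + 2*I*√2)) = -30*(-2 - (1 + 2*I*√2)) = -30*(-2 + (-1 - 2*I*√2)) = -30*(-3 - 2*I*√2) = 90 + 60*I*√2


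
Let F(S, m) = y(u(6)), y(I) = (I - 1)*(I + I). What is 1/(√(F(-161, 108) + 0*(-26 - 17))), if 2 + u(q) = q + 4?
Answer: √7/28 ≈ 0.094491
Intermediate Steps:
u(q) = 2 + q (u(q) = -2 + (q + 4) = -2 + (4 + q) = 2 + q)
y(I) = 2*I*(-1 + I) (y(I) = (-1 + I)*(2*I) = 2*I*(-1 + I))
F(S, m) = 112 (F(S, m) = 2*(2 + 6)*(-1 + (2 + 6)) = 2*8*(-1 + 8) = 2*8*7 = 112)
1/(√(F(-161, 108) + 0*(-26 - 17))) = 1/(√(112 + 0*(-26 - 17))) = 1/(√(112 + 0*(-43))) = 1/(√(112 + 0)) = 1/(√112) = 1/(4*√7) = √7/28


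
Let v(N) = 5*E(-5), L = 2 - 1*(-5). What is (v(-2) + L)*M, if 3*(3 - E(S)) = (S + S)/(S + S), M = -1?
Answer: -61/3 ≈ -20.333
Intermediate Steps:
L = 7 (L = 2 + 5 = 7)
E(S) = 8/3 (E(S) = 3 - (S + S)/(3*(S + S)) = 3 - 2*S/(3*(2*S)) = 3 - 2*S*1/(2*S)/3 = 3 - ⅓*1 = 3 - ⅓ = 8/3)
v(N) = 40/3 (v(N) = 5*(8/3) = 40/3)
(v(-2) + L)*M = (40/3 + 7)*(-1) = (61/3)*(-1) = -61/3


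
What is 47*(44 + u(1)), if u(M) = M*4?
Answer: 2256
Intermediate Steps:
u(M) = 4*M
47*(44 + u(1)) = 47*(44 + 4*1) = 47*(44 + 4) = 47*48 = 2256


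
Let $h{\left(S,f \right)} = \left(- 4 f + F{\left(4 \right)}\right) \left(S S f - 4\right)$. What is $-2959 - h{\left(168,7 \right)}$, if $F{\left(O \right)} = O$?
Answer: $4738577$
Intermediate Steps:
$h{\left(S,f \right)} = \left(-4 + f S^{2}\right) \left(4 - 4 f\right)$ ($h{\left(S,f \right)} = \left(- 4 f + 4\right) \left(S S f - 4\right) = \left(4 - 4 f\right) \left(S^{2} f - 4\right) = \left(4 - 4 f\right) \left(f S^{2} - 4\right) = \left(4 - 4 f\right) \left(-4 + f S^{2}\right) = \left(-4 + f S^{2}\right) \left(4 - 4 f\right)$)
$-2959 - h{\left(168,7 \right)} = -2959 - \left(-16 + 16 \cdot 7 - 4 \cdot 168^{2} \cdot 7^{2} + 4 \cdot 7 \cdot 168^{2}\right) = -2959 - \left(-16 + 112 - 112896 \cdot 49 + 4 \cdot 7 \cdot 28224\right) = -2959 - \left(-16 + 112 - 5531904 + 790272\right) = -2959 - -4741536 = -2959 + 4741536 = 4738577$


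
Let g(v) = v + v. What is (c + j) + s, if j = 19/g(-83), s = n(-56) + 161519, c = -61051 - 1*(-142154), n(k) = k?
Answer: 40265937/166 ≈ 2.4257e+5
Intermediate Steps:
g(v) = 2*v
c = 81103 (c = -61051 + 142154 = 81103)
s = 161463 (s = -56 + 161519 = 161463)
j = -19/166 (j = 19/((2*(-83))) = 19/(-166) = 19*(-1/166) = -19/166 ≈ -0.11446)
(c + j) + s = (81103 - 19/166) + 161463 = 13463079/166 + 161463 = 40265937/166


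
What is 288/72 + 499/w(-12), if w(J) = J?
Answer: -451/12 ≈ -37.583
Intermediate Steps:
288/72 + 499/w(-12) = 288/72 + 499/(-12) = 288*(1/72) + 499*(-1/12) = 4 - 499/12 = -451/12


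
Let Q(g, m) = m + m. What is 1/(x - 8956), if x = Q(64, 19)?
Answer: -1/8918 ≈ -0.00011213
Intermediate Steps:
Q(g, m) = 2*m
x = 38 (x = 2*19 = 38)
1/(x - 8956) = 1/(38 - 8956) = 1/(-8918) = -1/8918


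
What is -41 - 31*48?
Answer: -1529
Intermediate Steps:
-41 - 31*48 = -41 - 1488 = -1529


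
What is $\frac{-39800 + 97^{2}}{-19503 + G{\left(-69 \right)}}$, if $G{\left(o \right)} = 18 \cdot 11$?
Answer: $\frac{30391}{19305} \approx 1.5743$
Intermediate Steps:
$G{\left(o \right)} = 198$
$\frac{-39800 + 97^{2}}{-19503 + G{\left(-69 \right)}} = \frac{-39800 + 97^{2}}{-19503 + 198} = \frac{-39800 + 9409}{-19305} = \left(-30391\right) \left(- \frac{1}{19305}\right) = \frac{30391}{19305}$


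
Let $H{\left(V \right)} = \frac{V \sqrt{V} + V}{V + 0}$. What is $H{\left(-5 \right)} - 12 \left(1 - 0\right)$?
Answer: $-11 + i \sqrt{5} \approx -11.0 + 2.2361 i$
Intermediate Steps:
$H{\left(V \right)} = \frac{V + V^{\frac{3}{2}}}{V}$ ($H{\left(V \right)} = \frac{V^{\frac{3}{2}} + V}{V} = \frac{V + V^{\frac{3}{2}}}{V}$)
$H{\left(-5 \right)} - 12 \left(1 - 0\right) = \left(1 + \sqrt{-5}\right) - 12 \left(1 - 0\right) = \left(1 + i \sqrt{5}\right) - 12 \left(1 + 0\right) = \left(1 + i \sqrt{5}\right) - 12 = -11 + i \sqrt{5}$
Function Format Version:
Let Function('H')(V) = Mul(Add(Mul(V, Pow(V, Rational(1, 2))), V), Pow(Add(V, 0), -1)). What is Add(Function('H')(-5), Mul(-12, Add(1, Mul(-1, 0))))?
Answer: Add(-11, Mul(I, Pow(5, Rational(1, 2)))) ≈ Add(-11.000, Mul(2.2361, I))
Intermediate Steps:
Function('H')(V) = Mul(Pow(V, -1), Add(V, Pow(V, Rational(3, 2)))) (Function('H')(V) = Mul(Add(Pow(V, Rational(3, 2)), V), Pow(V, -1)) = Mul(Add(V, Pow(V, Rational(3, 2))), Pow(V, -1)) = Mul(Pow(V, -1), Add(V, Pow(V, Rational(3, 2)))))
Add(Function('H')(-5), Mul(-12, Add(1, Mul(-1, 0)))) = Add(Add(1, Pow(-5, Rational(1, 2))), Mul(-12, Add(1, Mul(-1, 0)))) = Add(Add(1, Mul(I, Pow(5, Rational(1, 2)))), Mul(-12, Add(1, 0))) = Add(Add(1, Mul(I, Pow(5, Rational(1, 2)))), Mul(-12, 1)) = Add(Add(1, Mul(I, Pow(5, Rational(1, 2)))), -12) = Add(-11, Mul(I, Pow(5, Rational(1, 2))))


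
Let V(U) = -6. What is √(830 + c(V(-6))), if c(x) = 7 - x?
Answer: √843 ≈ 29.034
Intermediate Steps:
√(830 + c(V(-6))) = √(830 + (7 - 1*(-6))) = √(830 + (7 + 6)) = √(830 + 13) = √843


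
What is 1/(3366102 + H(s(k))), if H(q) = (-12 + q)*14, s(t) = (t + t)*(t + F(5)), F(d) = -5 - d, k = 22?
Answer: 1/3373326 ≈ 2.9644e-7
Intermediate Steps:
s(t) = 2*t*(-10 + t) (s(t) = (t + t)*(t + (-5 - 1*5)) = (2*t)*(t + (-5 - 5)) = (2*t)*(t - 10) = (2*t)*(-10 + t) = 2*t*(-10 + t))
H(q) = -168 + 14*q
1/(3366102 + H(s(k))) = 1/(3366102 + (-168 + 14*(2*22*(-10 + 22)))) = 1/(3366102 + (-168 + 14*(2*22*12))) = 1/(3366102 + (-168 + 14*528)) = 1/(3366102 + (-168 + 7392)) = 1/(3366102 + 7224) = 1/3373326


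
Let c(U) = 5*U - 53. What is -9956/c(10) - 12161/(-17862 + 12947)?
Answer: 48970223/14745 ≈ 3321.1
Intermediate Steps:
c(U) = -53 + 5*U
-9956/c(10) - 12161/(-17862 + 12947) = -9956/(-53 + 5*10) - 12161/(-17862 + 12947) = -9956/(-53 + 50) - 12161/(-4915) = -9956/(-3) - 12161*(-1/4915) = -9956*(-⅓) + 12161/4915 = 9956/3 + 12161/4915 = 48970223/14745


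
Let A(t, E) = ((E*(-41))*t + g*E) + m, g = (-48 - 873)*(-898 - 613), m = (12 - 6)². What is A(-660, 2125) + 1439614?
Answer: 3016158025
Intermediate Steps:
m = 36 (m = 6² = 36)
g = 1391631 (g = -921*(-1511) = 1391631)
A(t, E) = 36 + 1391631*E - 41*E*t (A(t, E) = ((E*(-41))*t + 1391631*E) + 36 = ((-41*E)*t + 1391631*E) + 36 = (-41*E*t + 1391631*E) + 36 = (1391631*E - 41*E*t) + 36 = 36 + 1391631*E - 41*E*t)
A(-660, 2125) + 1439614 = (36 + 1391631*2125 - 41*2125*(-660)) + 1439614 = (36 + 2957215875 + 57502500) + 1439614 = 3014718411 + 1439614 = 3016158025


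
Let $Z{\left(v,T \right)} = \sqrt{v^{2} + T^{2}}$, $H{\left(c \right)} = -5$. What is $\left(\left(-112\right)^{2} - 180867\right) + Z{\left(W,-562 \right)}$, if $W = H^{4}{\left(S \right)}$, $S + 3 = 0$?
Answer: $-168323 + \sqrt{706469} \approx -1.6748 \cdot 10^{5}$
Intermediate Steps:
$S = -3$ ($S = -3 + 0 = -3$)
$W = 625$ ($W = \left(-5\right)^{4} = 625$)
$Z{\left(v,T \right)} = \sqrt{T^{2} + v^{2}}$
$\left(\left(-112\right)^{2} - 180867\right) + Z{\left(W,-562 \right)} = \left(\left(-112\right)^{2} - 180867\right) + \sqrt{\left(-562\right)^{2} + 625^{2}} = \left(12544 - 180867\right) + \sqrt{315844 + 390625} = -168323 + \sqrt{706469}$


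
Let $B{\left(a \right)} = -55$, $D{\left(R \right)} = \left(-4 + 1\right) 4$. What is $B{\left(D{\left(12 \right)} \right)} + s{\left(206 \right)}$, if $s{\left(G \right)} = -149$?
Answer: $-204$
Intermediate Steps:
$D{\left(R \right)} = -12$ ($D{\left(R \right)} = \left(-3\right) 4 = -12$)
$B{\left(D{\left(12 \right)} \right)} + s{\left(206 \right)} = -55 - 149 = -204$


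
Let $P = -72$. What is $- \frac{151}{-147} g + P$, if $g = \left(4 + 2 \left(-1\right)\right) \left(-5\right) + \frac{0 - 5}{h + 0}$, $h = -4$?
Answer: $- \frac{6803}{84} \approx -80.988$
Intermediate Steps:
$g = - \frac{35}{4}$ ($g = \left(4 + 2 \left(-1\right)\right) \left(-5\right) + \frac{0 - 5}{-4 + 0} = \left(4 - 2\right) \left(-5\right) - \frac{5}{-4} = 2 \left(-5\right) - - \frac{5}{4} = -10 + \frac{5}{4} = - \frac{35}{4} \approx -8.75$)
$- \frac{151}{-147} g + P = - \frac{151}{-147} \left(- \frac{35}{4}\right) - 72 = \left(-151\right) \left(- \frac{1}{147}\right) \left(- \frac{35}{4}\right) - 72 = \frac{151}{147} \left(- \frac{35}{4}\right) - 72 = - \frac{755}{84} - 72 = - \frac{6803}{84}$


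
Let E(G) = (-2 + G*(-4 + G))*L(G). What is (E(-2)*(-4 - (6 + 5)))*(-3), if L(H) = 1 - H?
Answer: 1350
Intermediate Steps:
E(G) = (1 - G)*(-2 + G*(-4 + G)) (E(G) = (-2 + G*(-4 + G))*(1 - G) = (1 - G)*(-2 + G*(-4 + G)))
(E(-2)*(-4 - (6 + 5)))*(-3) = (((-1 - 2)*(2 - 1*(-2)² + 4*(-2)))*(-4 - (6 + 5)))*(-3) = ((-3*(2 - 1*4 - 8))*(-4 - 1*11))*(-3) = ((-3*(2 - 4 - 8))*(-4 - 11))*(-3) = (-3*(-10)*(-15))*(-3) = (30*(-15))*(-3) = -450*(-3) = 1350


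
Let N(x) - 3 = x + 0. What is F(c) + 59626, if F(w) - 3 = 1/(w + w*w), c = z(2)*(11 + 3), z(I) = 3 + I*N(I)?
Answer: 1986003475/33306 ≈ 59629.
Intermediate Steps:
N(x) = 3 + x (N(x) = 3 + (x + 0) = 3 + x)
z(I) = 3 + I*(3 + I)
c = 182 (c = (3 + 2*(3 + 2))*(11 + 3) = (3 + 2*5)*14 = (3 + 10)*14 = 13*14 = 182)
F(w) = 3 + 1/(w + w**2) (F(w) = 3 + 1/(w + w*w) = 3 + 1/(w + w**2))
F(c) + 59626 = (1 + 3*182 + 3*182**2)/(182*(1 + 182)) + 59626 = (1/182)*(1 + 546 + 3*33124)/183 + 59626 = (1/182)*(1/183)*(1 + 546 + 99372) + 59626 = (1/182)*(1/183)*99919 + 59626 = 99919/33306 + 59626 = 1986003475/33306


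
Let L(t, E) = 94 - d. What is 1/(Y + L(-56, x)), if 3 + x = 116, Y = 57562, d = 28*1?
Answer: 1/57628 ≈ 1.7353e-5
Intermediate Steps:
d = 28
x = 113 (x = -3 + 116 = 113)
L(t, E) = 66 (L(t, E) = 94 - 1*28 = 94 - 28 = 66)
1/(Y + L(-56, x)) = 1/(57562 + 66) = 1/57628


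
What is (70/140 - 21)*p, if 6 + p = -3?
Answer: 369/2 ≈ 184.50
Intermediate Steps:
p = -9 (p = -6 - 3 = -9)
(70/140 - 21)*p = (70/140 - 21)*(-9) = (70*(1/140) - 21)*(-9) = (½ - 21)*(-9) = -41/2*(-9) = 369/2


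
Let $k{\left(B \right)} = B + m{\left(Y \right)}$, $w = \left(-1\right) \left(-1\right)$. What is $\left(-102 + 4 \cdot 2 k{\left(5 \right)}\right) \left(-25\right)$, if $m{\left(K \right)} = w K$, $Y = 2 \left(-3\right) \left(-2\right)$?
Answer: $-850$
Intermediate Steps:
$w = 1$
$Y = 12$ ($Y = \left(-6\right) \left(-2\right) = 12$)
$m{\left(K \right)} = K$ ($m{\left(K \right)} = 1 K = K$)
$k{\left(B \right)} = 12 + B$ ($k{\left(B \right)} = B + 12 = 12 + B$)
$\left(-102 + 4 \cdot 2 k{\left(5 \right)}\right) \left(-25\right) = \left(-102 + 4 \cdot 2 \left(12 + 5\right)\right) \left(-25\right) = \left(-102 + 8 \cdot 17\right) \left(-25\right) = \left(-102 + 136\right) \left(-25\right) = 34 \left(-25\right) = -850$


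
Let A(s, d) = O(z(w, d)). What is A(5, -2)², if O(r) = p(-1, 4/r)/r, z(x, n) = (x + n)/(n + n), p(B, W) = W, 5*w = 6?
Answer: 10000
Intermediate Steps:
w = 6/5 (w = (⅕)*6 = 6/5 ≈ 1.2000)
z(x, n) = (n + x)/(2*n) (z(x, n) = (n + x)/((2*n)) = (n + x)*(1/(2*n)) = (n + x)/(2*n))
O(r) = 4/r² (O(r) = (4/r)/r = 4/r²)
A(s, d) = 16*d²/(6/5 + d)² (A(s, d) = 4/((d + 6/5)/(2*d))² = 4/((6/5 + d)/(2*d))² = 4*(4*d²/(6/5 + d)²) = 16*d²/(6/5 + d)²)
A(5, -2)² = (400*(-2)²/(6 + 5*(-2))²)² = (400*4/(6 - 10)²)² = (400*4/(-4)²)² = (400*4*(1/16))² = 100² = 10000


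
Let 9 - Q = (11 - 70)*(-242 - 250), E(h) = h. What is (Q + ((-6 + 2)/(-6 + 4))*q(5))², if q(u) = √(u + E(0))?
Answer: 842102381 - 116076*√5 ≈ 8.4184e+8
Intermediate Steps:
q(u) = √u (q(u) = √(u + 0) = √u)
Q = -29019 (Q = 9 - (11 - 70)*(-242 - 250) = 9 - (-59)*(-492) = 9 - 1*29028 = 9 - 29028 = -29019)
(Q + ((-6 + 2)/(-6 + 4))*q(5))² = (-29019 + ((-6 + 2)/(-6 + 4))*√5)² = (-29019 + (-4/(-2))*√5)² = (-29019 + (-4*(-½))*√5)² = (-29019 + 2*√5)²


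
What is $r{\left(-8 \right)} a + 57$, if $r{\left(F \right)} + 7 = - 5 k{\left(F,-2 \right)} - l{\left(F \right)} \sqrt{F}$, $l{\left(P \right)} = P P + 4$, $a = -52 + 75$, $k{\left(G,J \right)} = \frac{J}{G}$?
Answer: $- \frac{531}{4} - 3128 i \sqrt{2} \approx -132.75 - 4423.7 i$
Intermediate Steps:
$a = 23$
$l{\left(P \right)} = 4 + P^{2}$ ($l{\left(P \right)} = P^{2} + 4 = 4 + P^{2}$)
$r{\left(F \right)} = -7 + \frac{10}{F} - \sqrt{F} \left(4 + F^{2}\right)$ ($r{\left(F \right)} = -7 - \left(\left(4 + F^{2}\right) \sqrt{F} + 5 \left(-2\right) \frac{1}{F}\right) = -7 - \left(- \frac{10}{F} + \sqrt{F} \left(4 + F^{2}\right)\right) = -7 + \frac{10}{F} - \sqrt{F} \left(4 + F^{2}\right)$)
$r{\left(-8 \right)} a + 57 = \frac{10 - - 8 \left(7 + \sqrt{-8} \left(4 + \left(-8\right)^{2}\right)\right)}{-8} \cdot 23 + 57 = - \frac{10 - - 8 \left(7 + 2 i \sqrt{2} \left(4 + 64\right)\right)}{8} \cdot 23 + 57 = - \frac{10 - - 8 \left(7 + 2 i \sqrt{2} \cdot 68\right)}{8} \cdot 23 + 57 = - \frac{10 - - 8 \left(7 + 136 i \sqrt{2}\right)}{8} \cdot 23 + 57 = - \frac{10 + \left(56 + 1088 i \sqrt{2}\right)}{8} \cdot 23 + 57 = - \frac{66 + 1088 i \sqrt{2}}{8} \cdot 23 + 57 = \left(- \frac{33}{4} - 136 i \sqrt{2}\right) 23 + 57 = \left(- \frac{759}{4} - 3128 i \sqrt{2}\right) + 57 = - \frac{531}{4} - 3128 i \sqrt{2}$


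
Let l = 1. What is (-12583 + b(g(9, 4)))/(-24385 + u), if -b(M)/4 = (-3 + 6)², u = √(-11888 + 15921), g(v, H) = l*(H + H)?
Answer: 307714315/594624192 + 12619*√4033/594624192 ≈ 0.51884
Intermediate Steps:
g(v, H) = 2*H (g(v, H) = 1*(H + H) = 1*(2*H) = 2*H)
u = √4033 ≈ 63.506
b(M) = -36 (b(M) = -4*(-3 + 6)² = -4*3² = -4*9 = -36)
(-12583 + b(g(9, 4)))/(-24385 + u) = (-12583 - 36)/(-24385 + √4033) = -12619/(-24385 + √4033)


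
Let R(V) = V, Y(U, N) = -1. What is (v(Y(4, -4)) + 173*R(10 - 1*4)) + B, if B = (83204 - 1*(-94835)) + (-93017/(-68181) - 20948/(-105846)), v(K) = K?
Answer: 215391093072091/1202781021 ≈ 1.7908e+5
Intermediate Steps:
B = 214143809153314/1202781021 (B = (83204 + 94835) + (-93017*(-1/68181) - 20948*(-1/105846)) = 178039 + (93017/68181 + 10474/52923) = 178039 + 1878955495/1202781021 = 214143809153314/1202781021 ≈ 1.7804e+5)
(v(Y(4, -4)) + 173*R(10 - 1*4)) + B = (-1 + 173*(10 - 1*4)) + 214143809153314/1202781021 = (-1 + 173*(10 - 4)) + 214143809153314/1202781021 = (-1 + 173*6) + 214143809153314/1202781021 = (-1 + 1038) + 214143809153314/1202781021 = 1037 + 214143809153314/1202781021 = 215391093072091/1202781021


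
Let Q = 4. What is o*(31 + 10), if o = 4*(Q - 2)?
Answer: 328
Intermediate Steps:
o = 8 (o = 4*(4 - 2) = 4*2 = 8)
o*(31 + 10) = 8*(31 + 10) = 8*41 = 328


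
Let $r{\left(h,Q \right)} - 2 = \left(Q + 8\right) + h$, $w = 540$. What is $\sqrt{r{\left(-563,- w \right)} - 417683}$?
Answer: $2 i \sqrt{104694} \approx 647.13 i$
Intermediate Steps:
$r{\left(h,Q \right)} = 10 + Q + h$ ($r{\left(h,Q \right)} = 2 + \left(\left(Q + 8\right) + h\right) = 2 + \left(\left(8 + Q\right) + h\right) = 2 + \left(8 + Q + h\right) = 10 + Q + h$)
$\sqrt{r{\left(-563,- w \right)} - 417683} = \sqrt{\left(10 - 540 - 563\right) - 417683} = \sqrt{-1093 - 417683} = \sqrt{-418776} = 2 i \sqrt{104694}$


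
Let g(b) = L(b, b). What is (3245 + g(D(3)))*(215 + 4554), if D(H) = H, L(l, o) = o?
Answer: 15489712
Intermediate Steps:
g(b) = b
(3245 + g(D(3)))*(215 + 4554) = (3245 + 3)*(215 + 4554) = 3248*4769 = 15489712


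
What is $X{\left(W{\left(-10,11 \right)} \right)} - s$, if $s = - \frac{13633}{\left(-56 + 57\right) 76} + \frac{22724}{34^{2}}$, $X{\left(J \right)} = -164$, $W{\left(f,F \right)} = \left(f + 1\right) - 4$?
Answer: $- \frac{93915}{21964} \approx -4.2759$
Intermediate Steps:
$W{\left(f,F \right)} = -3 + f$ ($W{\left(f,F \right)} = \left(1 + f\right) - 4 = -3 + f$)
$s = - \frac{3508181}{21964}$ ($s = - \frac{13633}{1 \cdot 76} + \frac{22724}{1156} = - \frac{13633}{76} + 22724 \cdot \frac{1}{1156} = \left(-13633\right) \frac{1}{76} + \frac{5681}{289} = - \frac{13633}{76} + \frac{5681}{289} = - \frac{3508181}{21964} \approx -159.72$)
$X{\left(W{\left(-10,11 \right)} \right)} - s = -164 - - \frac{3508181}{21964} = -164 + \frac{3508181}{21964} = - \frac{93915}{21964}$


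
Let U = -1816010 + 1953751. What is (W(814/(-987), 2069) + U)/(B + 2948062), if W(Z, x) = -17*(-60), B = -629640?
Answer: 138761/2318422 ≈ 0.059851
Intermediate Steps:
W(Z, x) = 1020
U = 137741
(W(814/(-987), 2069) + U)/(B + 2948062) = (1020 + 137741)/(-629640 + 2948062) = 138761/2318422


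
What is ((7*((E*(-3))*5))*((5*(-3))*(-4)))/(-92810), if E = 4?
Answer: 2520/9281 ≈ 0.27152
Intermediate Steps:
((7*((E*(-3))*5))*((5*(-3))*(-4)))/(-92810) = ((7*((4*(-3))*5))*((5*(-3))*(-4)))/(-92810) = ((7*(-12*5))*(-15*(-4)))*(-1/92810) = ((7*(-60))*60)*(-1/92810) = -420*60*(-1/92810) = -25200*(-1/92810) = 2520/9281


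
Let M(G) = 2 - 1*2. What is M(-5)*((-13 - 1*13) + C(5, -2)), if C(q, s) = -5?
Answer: 0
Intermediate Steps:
M(G) = 0 (M(G) = 2 - 2 = 0)
M(-5)*((-13 - 1*13) + C(5, -2)) = 0*((-13 - 1*13) - 5) = 0*((-13 - 13) - 5) = 0*(-26 - 5) = 0*(-31) = 0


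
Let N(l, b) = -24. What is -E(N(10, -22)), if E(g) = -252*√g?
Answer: 504*I*√6 ≈ 1234.5*I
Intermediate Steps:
-E(N(10, -22)) = -(-252)*√(-24) = -(-252)*2*I*√6 = -(-504)*I*√6 = 504*I*√6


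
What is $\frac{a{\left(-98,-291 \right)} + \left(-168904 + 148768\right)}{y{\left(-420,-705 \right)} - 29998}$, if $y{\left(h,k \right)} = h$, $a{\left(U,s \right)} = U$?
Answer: $\frac{151}{227} \approx 0.6652$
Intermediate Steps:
$\frac{a{\left(-98,-291 \right)} + \left(-168904 + 148768\right)}{y{\left(-420,-705 \right)} - 29998} = \frac{-98 + \left(-168904 + 148768\right)}{-420 - 29998} = \frac{-98 - 20136}{-30418} = \left(-20234\right) \left(- \frac{1}{30418}\right) = \frac{151}{227}$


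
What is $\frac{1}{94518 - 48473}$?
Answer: $\frac{1}{46045} \approx 2.1718 \cdot 10^{-5}$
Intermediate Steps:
$\frac{1}{94518 - 48473} = \frac{1}{46045}$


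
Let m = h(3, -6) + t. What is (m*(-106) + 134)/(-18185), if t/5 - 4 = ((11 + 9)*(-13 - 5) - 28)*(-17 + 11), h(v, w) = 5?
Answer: 1236356/18185 ≈ 67.988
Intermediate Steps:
t = 11660 (t = 20 + 5*(((11 + 9)*(-13 - 5) - 28)*(-17 + 11)) = 20 + 5*((20*(-18) - 28)*(-6)) = 20 + 5*((-360 - 28)*(-6)) = 20 + 5*(-388*(-6)) = 20 + 5*2328 = 20 + 11640 = 11660)
m = 11665 (m = 5 + 11660 = 11665)
(m*(-106) + 134)/(-18185) = (11665*(-106) + 134)/(-18185) = (-1236490 + 134)*(-1/18185) = -1236356*(-1/18185) = 1236356/18185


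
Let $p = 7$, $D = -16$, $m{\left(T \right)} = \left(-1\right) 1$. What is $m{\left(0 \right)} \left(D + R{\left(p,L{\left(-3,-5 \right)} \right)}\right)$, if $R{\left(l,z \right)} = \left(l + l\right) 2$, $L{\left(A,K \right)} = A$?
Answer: $-12$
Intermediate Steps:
$m{\left(T \right)} = -1$
$R{\left(l,z \right)} = 4 l$ ($R{\left(l,z \right)} = 2 l 2 = 4 l$)
$m{\left(0 \right)} \left(D + R{\left(p,L{\left(-3,-5 \right)} \right)}\right) = - (-16 + 4 \cdot 7) = - (-16 + 28) = \left(-1\right) 12 = -12$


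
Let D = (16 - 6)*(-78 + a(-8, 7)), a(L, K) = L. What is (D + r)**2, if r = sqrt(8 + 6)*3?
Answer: 739726 - 5160*sqrt(14) ≈ 7.2042e+5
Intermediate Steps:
r = 3*sqrt(14) (r = sqrt(14)*3 = 3*sqrt(14) ≈ 11.225)
D = -860 (D = (16 - 6)*(-78 - 8) = 10*(-86) = -860)
(D + r)**2 = (-860 + 3*sqrt(14))**2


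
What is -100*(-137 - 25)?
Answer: 16200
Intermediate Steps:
-100*(-137 - 25) = -100*(-162) = 16200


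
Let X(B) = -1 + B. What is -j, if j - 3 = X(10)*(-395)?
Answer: 3552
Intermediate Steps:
j = -3552 (j = 3 + (-1 + 10)*(-395) = 3 + 9*(-395) = 3 - 3555 = -3552)
-j = -1*(-3552) = 3552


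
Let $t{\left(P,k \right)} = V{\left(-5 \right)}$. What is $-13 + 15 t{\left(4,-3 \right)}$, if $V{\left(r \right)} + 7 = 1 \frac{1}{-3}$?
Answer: $-123$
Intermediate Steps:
$V{\left(r \right)} = - \frac{22}{3}$ ($V{\left(r \right)} = -7 + 1 \frac{1}{-3} = -7 + 1 \left(- \frac{1}{3}\right) = -7 - \frac{1}{3} = - \frac{22}{3}$)
$t{\left(P,k \right)} = - \frac{22}{3}$
$-13 + 15 t{\left(4,-3 \right)} = -13 + 15 \left(- \frac{22}{3}\right) = -13 - 110 = -123$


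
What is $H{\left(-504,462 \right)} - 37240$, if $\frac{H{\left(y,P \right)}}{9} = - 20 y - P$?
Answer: $49322$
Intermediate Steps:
$H{\left(y,P \right)} = - 180 y - 9 P$ ($H{\left(y,P \right)} = 9 \left(- 20 y - P\right) = 9 \left(- P - 20 y\right) = - 180 y - 9 P$)
$H{\left(-504,462 \right)} - 37240 = \left(\left(-180\right) \left(-504\right) - 4158\right) - 37240 = \left(90720 - 4158\right) - 37240 = 86562 - 37240 = 49322$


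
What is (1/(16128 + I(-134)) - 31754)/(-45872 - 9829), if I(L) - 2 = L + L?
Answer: 503681947/883529262 ≈ 0.57008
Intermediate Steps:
I(L) = 2 + 2*L (I(L) = 2 + (L + L) = 2 + 2*L)
(1/(16128 + I(-134)) - 31754)/(-45872 - 9829) = (1/(16128 + (2 + 2*(-134))) - 31754)/(-45872 - 9829) = (1/(16128 + (2 - 268)) - 31754)/(-55701) = (1/(16128 - 266) - 31754)*(-1/55701) = (1/15862 - 31754)*(-1/55701) = -503681947/15862*(-1/55701) = 503681947/883529262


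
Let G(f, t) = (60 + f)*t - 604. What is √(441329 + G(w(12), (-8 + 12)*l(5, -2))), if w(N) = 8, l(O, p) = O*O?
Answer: 45*√221 ≈ 668.97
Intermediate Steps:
l(O, p) = O²
G(f, t) = -604 + t*(60 + f) (G(f, t) = t*(60 + f) - 604 = -604 + t*(60 + f))
√(441329 + G(w(12), (-8 + 12)*l(5, -2))) = √(441329 + (-604 + 60*((-8 + 12)*5²) + 8*((-8 + 12)*5²))) = √(441329 + (-604 + 60*(4*25) + 8*(4*25))) = √(441329 + (-604 + 60*100 + 8*100)) = √(441329 + (-604 + 6000 + 800)) = √(441329 + 6196) = √447525 = 45*√221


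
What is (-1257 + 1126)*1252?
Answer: -164012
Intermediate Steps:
(-1257 + 1126)*1252 = -131*1252 = -164012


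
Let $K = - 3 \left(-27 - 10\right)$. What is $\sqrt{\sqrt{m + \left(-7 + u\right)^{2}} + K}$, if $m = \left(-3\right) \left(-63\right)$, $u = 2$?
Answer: $\sqrt{111 + \sqrt{214}} \approx 11.208$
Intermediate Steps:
$m = 189$
$K = 111$ ($K = \left(-3\right) \left(-37\right) = 111$)
$\sqrt{\sqrt{m + \left(-7 + u\right)^{2}} + K} = \sqrt{\sqrt{189 + \left(-7 + 2\right)^{2}} + 111} = \sqrt{\sqrt{189 + \left(-5\right)^{2}} + 111} = \sqrt{\sqrt{189 + 25} + 111} = \sqrt{\sqrt{214} + 111} = \sqrt{111 + \sqrt{214}}$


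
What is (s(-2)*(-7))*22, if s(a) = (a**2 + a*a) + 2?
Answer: -1540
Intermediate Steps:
s(a) = 2 + 2*a**2 (s(a) = (a**2 + a**2) + 2 = 2*a**2 + 2 = 2 + 2*a**2)
(s(-2)*(-7))*22 = ((2 + 2*(-2)**2)*(-7))*22 = ((2 + 2*4)*(-7))*22 = ((2 + 8)*(-7))*22 = (10*(-7))*22 = -70*22 = -1540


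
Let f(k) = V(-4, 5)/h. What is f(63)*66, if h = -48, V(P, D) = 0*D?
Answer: 0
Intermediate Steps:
V(P, D) = 0
f(k) = 0 (f(k) = 0/(-48) = 0*(-1/48) = 0)
f(63)*66 = 0*66 = 0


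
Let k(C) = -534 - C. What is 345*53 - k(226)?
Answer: 19045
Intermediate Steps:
345*53 - k(226) = 345*53 - (-534 - 1*226) = 18285 - (-534 - 226) = 18285 - 1*(-760) = 18285 + 760 = 19045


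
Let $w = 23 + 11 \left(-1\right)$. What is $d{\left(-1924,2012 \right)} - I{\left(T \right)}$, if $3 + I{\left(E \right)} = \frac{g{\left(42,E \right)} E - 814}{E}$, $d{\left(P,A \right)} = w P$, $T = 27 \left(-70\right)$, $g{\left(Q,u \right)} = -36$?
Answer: $- \frac{21781712}{945} \approx -23049.0$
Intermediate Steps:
$w = 12$ ($w = 23 - 11 = 12$)
$T = -1890$
$d{\left(P,A \right)} = 12 P$
$I{\left(E \right)} = -3 + \frac{-814 - 36 E}{E}$ ($I{\left(E \right)} = -3 + \frac{- 36 E - 814}{E} = -3 + \frac{-814 - 36 E}{E}$)
$d{\left(-1924,2012 \right)} - I{\left(T \right)} = 12 \left(-1924\right) - \left(-39 - \frac{814}{-1890}\right) = -23088 - \left(-39 - - \frac{407}{945}\right) = -23088 - \left(-39 + \frac{407}{945}\right) = -23088 - - \frac{36448}{945} = -23088 + \frac{36448}{945} = - \frac{21781712}{945}$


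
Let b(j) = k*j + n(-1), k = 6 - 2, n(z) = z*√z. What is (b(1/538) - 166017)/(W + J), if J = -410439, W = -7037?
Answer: 44658571/112301044 + I/417476 ≈ 0.39767 + 2.3953e-6*I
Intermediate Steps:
n(z) = z^(3/2)
k = 4
b(j) = -I + 4*j (b(j) = 4*j + (-1)^(3/2) = 4*j - I = -I + 4*j)
(b(1/538) - 166017)/(W + J) = ((-I + 4/538) - 166017)/(-7037 - 410439) = ((-I + 4*(1/538)) - 166017)/(-417476) = ((-I + 2/269) - 166017)*(-1/417476) = ((2/269 - I) - 166017)*(-1/417476) = (-44658571/269 - I)*(-1/417476) = 44658571/112301044 + I/417476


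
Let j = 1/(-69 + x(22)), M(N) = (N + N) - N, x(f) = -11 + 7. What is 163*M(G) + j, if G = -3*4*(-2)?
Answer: 285575/73 ≈ 3912.0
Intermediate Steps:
G = 24 (G = -12*(-2) = 24)
x(f) = -4
M(N) = N (M(N) = 2*N - N = N)
j = -1/73 (j = 1/(-69 - 4) = 1/(-73) = -1/73 ≈ -0.013699)
163*M(G) + j = 163*24 - 1/73 = 3912 - 1/73 = 285575/73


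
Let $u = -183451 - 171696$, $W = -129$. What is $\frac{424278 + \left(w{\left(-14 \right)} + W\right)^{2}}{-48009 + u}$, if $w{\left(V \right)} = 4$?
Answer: $- \frac{439903}{403156} \approx -1.0911$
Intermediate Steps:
$u = -355147$
$\frac{424278 + \left(w{\left(-14 \right)} + W\right)^{2}}{-48009 + u} = \frac{424278 + \left(4 - 129\right)^{2}}{-48009 - 355147} = \frac{424278 + \left(-125\right)^{2}}{-403156} = \left(424278 + 15625\right) \left(- \frac{1}{403156}\right) = 439903 \left(- \frac{1}{403156}\right) = - \frac{439903}{403156}$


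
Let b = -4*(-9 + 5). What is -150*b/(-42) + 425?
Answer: 3375/7 ≈ 482.14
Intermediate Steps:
b = 16 (b = -4*(-4) = 16)
-150*b/(-42) + 425 = -2400/(-42) + 425 = -2400*(-1)/42 + 425 = -150*(-8/21) + 425 = 400/7 + 425 = 3375/7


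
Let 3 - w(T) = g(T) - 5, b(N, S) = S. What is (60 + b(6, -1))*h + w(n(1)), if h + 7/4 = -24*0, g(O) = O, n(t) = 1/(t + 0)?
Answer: -385/4 ≈ -96.250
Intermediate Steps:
n(t) = 1/t
h = -7/4 (h = -7/4 - 24*0 = -7/4 + 0 = -7/4 ≈ -1.7500)
w(T) = 8 - T (w(T) = 3 - (T - 5) = 3 - (-5 + T) = 3 + (5 - T) = 8 - T)
(60 + b(6, -1))*h + w(n(1)) = (60 - 1)*(-7/4) + (8 - 1/1) = 59*(-7/4) + (8 - 1*1) = -413/4 + (8 - 1) = -413/4 + 7 = -385/4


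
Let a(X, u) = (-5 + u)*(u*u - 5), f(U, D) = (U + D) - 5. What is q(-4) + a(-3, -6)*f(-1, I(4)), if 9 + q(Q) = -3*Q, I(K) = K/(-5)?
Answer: 11609/5 ≈ 2321.8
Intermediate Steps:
I(K) = -K/5 (I(K) = K*(-1/5) = -K/5)
q(Q) = -9 - 3*Q
f(U, D) = -5 + D + U (f(U, D) = (D + U) - 5 = -5 + D + U)
a(X, u) = (-5 + u)*(-5 + u**2) (a(X, u) = (-5 + u)*(u**2 - 5) = (-5 + u)*(-5 + u**2))
q(-4) + a(-3, -6)*f(-1, I(4)) = (-9 - 3*(-4)) + (25 + (-6)**3 - 5*(-6) - 5*(-6)**2)*(-5 - 1/5*4 - 1) = (-9 + 12) + (25 - 216 + 30 - 5*36)*(-5 - 4/5 - 1) = 3 + (25 - 216 + 30 - 180)*(-34/5) = 3 - 341*(-34/5) = 3 + 11594/5 = 11609/5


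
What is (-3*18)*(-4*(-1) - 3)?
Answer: -54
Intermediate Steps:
(-3*18)*(-4*(-1) - 3) = -54*(4 - 3) = -54*1 = -54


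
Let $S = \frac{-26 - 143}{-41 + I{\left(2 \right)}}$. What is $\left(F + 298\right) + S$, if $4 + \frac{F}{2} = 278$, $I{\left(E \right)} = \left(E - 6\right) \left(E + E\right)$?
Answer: $\frac{48391}{57} \approx 848.96$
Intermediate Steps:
$I{\left(E \right)} = 2 E \left(-6 + E\right)$ ($I{\left(E \right)} = \left(-6 + E\right) 2 E = 2 E \left(-6 + E\right)$)
$F = 548$ ($F = -8 + 2 \cdot 278 = -8 + 556 = 548$)
$S = \frac{169}{57}$ ($S = \frac{-26 - 143}{-41 + 2 \cdot 2 \left(-6 + 2\right)} = - \frac{169}{-41 + 2 \cdot 2 \left(-4\right)} = - \frac{169}{-41 - 16} = - \frac{169}{-57} = \left(-169\right) \left(- \frac{1}{57}\right) = \frac{169}{57} \approx 2.9649$)
$\left(F + 298\right) + S = \left(548 + 298\right) + \frac{169}{57} = 846 + \frac{169}{57} = \frac{48391}{57}$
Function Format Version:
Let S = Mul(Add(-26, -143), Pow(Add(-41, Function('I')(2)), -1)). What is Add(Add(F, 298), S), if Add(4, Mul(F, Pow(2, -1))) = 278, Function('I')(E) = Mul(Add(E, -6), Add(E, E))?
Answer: Rational(48391, 57) ≈ 848.96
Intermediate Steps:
Function('I')(E) = Mul(2, E, Add(-6, E)) (Function('I')(E) = Mul(Add(-6, E), Mul(2, E)) = Mul(2, E, Add(-6, E)))
F = 548 (F = Add(-8, Mul(2, 278)) = Add(-8, 556) = 548)
S = Rational(169, 57) (S = Mul(Add(-26, -143), Pow(Add(-41, Mul(2, 2, Add(-6, 2))), -1)) = Mul(-169, Pow(Add(-41, Mul(2, 2, -4)), -1)) = Mul(-169, Pow(Add(-41, -16), -1)) = Mul(-169, Pow(-57, -1)) = Mul(-169, Rational(-1, 57)) = Rational(169, 57) ≈ 2.9649)
Add(Add(F, 298), S) = Add(Add(548, 298), Rational(169, 57)) = Add(846, Rational(169, 57)) = Rational(48391, 57)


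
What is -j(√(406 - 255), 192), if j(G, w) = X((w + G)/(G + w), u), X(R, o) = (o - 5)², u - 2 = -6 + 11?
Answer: -4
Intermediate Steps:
u = 7 (u = 2 + (-6 + 11) = 2 + 5 = 7)
X(R, o) = (-5 + o)²
j(G, w) = 4 (j(G, w) = (-5 + 7)² = 2² = 4)
-j(√(406 - 255), 192) = -1*4 = -4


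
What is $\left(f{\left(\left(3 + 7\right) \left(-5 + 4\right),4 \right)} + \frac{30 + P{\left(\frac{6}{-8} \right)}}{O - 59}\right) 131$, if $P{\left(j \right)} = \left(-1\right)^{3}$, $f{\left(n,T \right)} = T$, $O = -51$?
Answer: $\frac{53841}{110} \approx 489.46$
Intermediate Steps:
$P{\left(j \right)} = -1$
$\left(f{\left(\left(3 + 7\right) \left(-5 + 4\right),4 \right)} + \frac{30 + P{\left(\frac{6}{-8} \right)}}{O - 59}\right) 131 = \left(4 + \frac{30 - 1}{-51 - 59}\right) 131 = \left(4 + \frac{29}{-110}\right) 131 = \left(4 + 29 \left(- \frac{1}{110}\right)\right) 131 = \left(4 - \frac{29}{110}\right) 131 = \frac{411}{110} \cdot 131 = \frac{53841}{110}$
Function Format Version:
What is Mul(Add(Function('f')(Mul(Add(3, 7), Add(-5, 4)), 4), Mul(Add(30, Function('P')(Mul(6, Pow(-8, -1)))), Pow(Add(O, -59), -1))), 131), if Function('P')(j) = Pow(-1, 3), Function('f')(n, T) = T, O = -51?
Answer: Rational(53841, 110) ≈ 489.46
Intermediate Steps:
Function('P')(j) = -1
Mul(Add(Function('f')(Mul(Add(3, 7), Add(-5, 4)), 4), Mul(Add(30, Function('P')(Mul(6, Pow(-8, -1)))), Pow(Add(O, -59), -1))), 131) = Mul(Add(4, Mul(Add(30, -1), Pow(Add(-51, -59), -1))), 131) = Mul(Add(4, Mul(29, Pow(-110, -1))), 131) = Mul(Add(4, Mul(29, Rational(-1, 110))), 131) = Mul(Add(4, Rational(-29, 110)), 131) = Mul(Rational(411, 110), 131) = Rational(53841, 110)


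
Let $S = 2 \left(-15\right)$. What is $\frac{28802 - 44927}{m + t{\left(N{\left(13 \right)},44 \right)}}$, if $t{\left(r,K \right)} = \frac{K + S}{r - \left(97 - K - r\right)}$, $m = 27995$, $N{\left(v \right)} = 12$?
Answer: $- \frac{467625}{811841} \approx -0.57601$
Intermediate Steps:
$S = -30$
$t{\left(r,K \right)} = \frac{-30 + K}{-97 + K + 2 r}$ ($t{\left(r,K \right)} = \frac{K - 30}{r - \left(97 - K - r\right)} = \frac{-30 + K}{r - \left(97 - K - r\right)} = \frac{-30 + K}{r + \left(-97 + K + r\right)} = \frac{-30 + K}{-97 + K + 2 r}$)
$\frac{28802 - 44927}{m + t{\left(N{\left(13 \right)},44 \right)}} = \frac{28802 - 44927}{27995 + \frac{-30 + 44}{-97 + 44 + 2 \cdot 12}} = - \frac{16125}{27995 + \frac{1}{-97 + 44 + 24} \cdot 14} = - \frac{16125}{27995 + \frac{1}{-29} \cdot 14} = - \frac{16125}{27995 - \frac{14}{29}} = - \frac{16125}{\frac{811841}{29}} = \left(-16125\right) \frac{29}{811841} = - \frac{467625}{811841}$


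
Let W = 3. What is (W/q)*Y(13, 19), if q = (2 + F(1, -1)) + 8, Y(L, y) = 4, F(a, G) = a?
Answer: 12/11 ≈ 1.0909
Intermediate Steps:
q = 11 (q = (2 + 1) + 8 = 3 + 8 = 11)
(W/q)*Y(13, 19) = (3/11)*4 = 12/11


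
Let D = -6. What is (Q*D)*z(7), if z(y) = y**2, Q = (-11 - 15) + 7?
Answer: 5586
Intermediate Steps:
Q = -19 (Q = -26 + 7 = -19)
(Q*D)*z(7) = -19*(-6)*7**2 = 114*49 = 5586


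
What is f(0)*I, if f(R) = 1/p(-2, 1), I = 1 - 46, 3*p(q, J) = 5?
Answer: -27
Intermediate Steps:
p(q, J) = 5/3 (p(q, J) = (⅓)*5 = 5/3)
I = -45
f(R) = ⅗ (f(R) = 1/(5/3) = ⅗)
f(0)*I = (⅗)*(-45) = -27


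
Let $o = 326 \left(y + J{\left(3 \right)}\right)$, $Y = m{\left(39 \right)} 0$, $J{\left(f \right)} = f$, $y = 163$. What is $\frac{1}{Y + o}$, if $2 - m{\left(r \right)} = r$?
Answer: $\frac{1}{54116} \approx 1.8479 \cdot 10^{-5}$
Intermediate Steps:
$m{\left(r \right)} = 2 - r$
$Y = 0$ ($Y = \left(2 - 39\right) 0 = \left(-37\right) 0 = 0$)
$o = 54116$ ($o = 326 \left(163 + 3\right) = 326 \cdot 166 = 54116$)
$\frac{1}{Y + o} = \frac{1}{0 + 54116} = \frac{1}{54116}$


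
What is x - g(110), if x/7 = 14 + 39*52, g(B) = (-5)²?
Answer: 14269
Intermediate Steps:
g(B) = 25
x = 14294 (x = 7*(14 + 39*52) = 7*(14 + 2028) = 7*2042 = 14294)
x - g(110) = 14294 - 1*25 = 14294 - 25 = 14269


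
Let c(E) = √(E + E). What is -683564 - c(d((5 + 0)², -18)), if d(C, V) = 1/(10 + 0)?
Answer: -683564 - √5/5 ≈ -6.8356e+5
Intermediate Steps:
d(C, V) = ⅒ (d(C, V) = 1/10 = ⅒)
c(E) = √2*√E (c(E) = √(2*E) = √2*√E)
-683564 - c(d((5 + 0)², -18)) = -683564 - √2*√(⅒) = -683564 - √2*√10/10 = -683564 - √5/5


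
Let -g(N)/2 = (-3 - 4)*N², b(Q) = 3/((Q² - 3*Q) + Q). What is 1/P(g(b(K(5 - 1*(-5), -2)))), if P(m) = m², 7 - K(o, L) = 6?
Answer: 1/15876 ≈ 6.2988e-5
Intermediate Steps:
K(o, L) = 1 (K(o, L) = 7 - 1*6 = 7 - 6 = 1)
b(Q) = 3/(Q² - 2*Q)
g(N) = 14*N² (g(N) = -2*(-3 - 4)*N² = -(-14)*N² = 14*N²)
1/P(g(b(K(5 - 1*(-5), -2)))) = 1/((14*(3/(1*(-2 + 1)))²)²) = 1/((14*(3*1/(-1))²)²) = 1/((14*(3*1*(-1))²)²) = 1/((14*(-3)²)²) = 1/((14*9)²) = 1/(126²) = 1/15876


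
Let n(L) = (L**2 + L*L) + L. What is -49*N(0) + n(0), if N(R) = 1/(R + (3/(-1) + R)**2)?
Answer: -49/9 ≈ -5.4444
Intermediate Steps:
n(L) = L + 2*L**2 (n(L) = (L**2 + L**2) + L = 2*L**2 + L = L + 2*L**2)
N(R) = 1/(R + (-3 + R)**2) (N(R) = 1/(R + (3*(-1) + R)**2) = 1/(R + (-3 + R)**2))
-49*N(0) + n(0) = -49/(0 + (-3 + 0)**2) + 0*(1 + 2*0) = -49/(0 + (-3)**2) + 0*(1 + 0) = -49/(0 + 9) + 0*1 = -49/9 + 0 = -49/9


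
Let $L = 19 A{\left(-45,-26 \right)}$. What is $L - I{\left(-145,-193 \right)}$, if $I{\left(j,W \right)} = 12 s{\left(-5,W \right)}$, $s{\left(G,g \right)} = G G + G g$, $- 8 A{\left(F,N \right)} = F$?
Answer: $- \frac{94185}{8} \approx -11773.0$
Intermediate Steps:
$A{\left(F,N \right)} = - \frac{F}{8}$
$s{\left(G,g \right)} = G^{2} + G g$
$L = \frac{855}{8}$ ($L = 19 \left(\left(- \frac{1}{8}\right) \left(-45\right)\right) = 19 \cdot \frac{45}{8} = \frac{855}{8} \approx 106.88$)
$I{\left(j,W \right)} = 300 - 60 W$ ($I{\left(j,W \right)} = 12 \left(- 5 \left(-5 + W\right)\right) = 12 \left(25 - 5 W\right) = 300 - 60 W$)
$L - I{\left(-145,-193 \right)} = \frac{855}{8} - \left(300 - -11580\right) = \frac{855}{8} - \left(300 + 11580\right) = \frac{855}{8} - 11880 = - \frac{94185}{8}$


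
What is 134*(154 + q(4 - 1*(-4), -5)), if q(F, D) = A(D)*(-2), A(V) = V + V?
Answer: 23316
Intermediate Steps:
A(V) = 2*V
q(F, D) = -4*D (q(F, D) = (2*D)*(-2) = -4*D)
134*(154 + q(4 - 1*(-4), -5)) = 134*(154 - 4*(-5)) = 134*(154 + 20) = 134*174 = 23316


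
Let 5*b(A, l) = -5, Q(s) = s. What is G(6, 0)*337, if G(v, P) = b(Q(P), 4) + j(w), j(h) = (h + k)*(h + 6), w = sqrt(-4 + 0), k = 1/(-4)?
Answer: -4381/2 + 7751*I/2 ≈ -2190.5 + 3875.5*I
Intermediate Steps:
b(A, l) = -1 (b(A, l) = (1/5)*(-5) = -1)
k = -1/4 ≈ -0.25000
w = 2*I (w = sqrt(-4) = 2*I ≈ 2.0*I)
j(h) = (6 + h)*(-1/4 + h) (j(h) = (h - 1/4)*(h + 6) = (-1/4 + h)*(6 + h) = (6 + h)*(-1/4 + h))
G(v, P) = -13/2 + 23*I/2 (G(v, P) = -1 + (-3/2 + (2*I)**2 + 23*(2*I)/4) = -1 + (-3/2 - 4 + 23*I/2) = -1 + (-11/2 + 23*I/2) = -13/2 + 23*I/2)
G(6, 0)*337 = (-13/2 + 23*I/2)*337 = -4381/2 + 7751*I/2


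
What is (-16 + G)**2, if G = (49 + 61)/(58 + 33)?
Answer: 1811716/8281 ≈ 218.78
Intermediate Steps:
G = 110/91 ≈ 1.2088
(-16 + G)**2 = (-16 + 110/91)**2 = (-1346/91)**2 = 1811716/8281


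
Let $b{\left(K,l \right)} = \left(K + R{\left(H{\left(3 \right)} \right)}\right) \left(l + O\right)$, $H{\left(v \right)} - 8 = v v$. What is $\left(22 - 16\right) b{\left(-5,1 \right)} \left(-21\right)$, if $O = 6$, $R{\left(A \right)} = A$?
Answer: $-10584$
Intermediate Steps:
$H{\left(v \right)} = 8 + v^{2}$ ($H{\left(v \right)} = 8 + v v = 8 + v^{2}$)
$b{\left(K,l \right)} = \left(6 + l\right) \left(17 + K\right)$ ($b{\left(K,l \right)} = \left(K + \left(8 + 3^{2}\right)\right) \left(l + 6\right) = \left(K + \left(8 + 9\right)\right) \left(6 + l\right) = \left(K + 17\right) \left(6 + l\right) = \left(17 + K\right) \left(6 + l\right) = \left(6 + l\right) \left(17 + K\right)$)
$\left(22 - 16\right) b{\left(-5,1 \right)} \left(-21\right) = \left(22 - 16\right) \left(102 + 6 \left(-5\right) + 17 \cdot 1 - 5\right) \left(-21\right) = \left(22 - 16\right) \left(102 - 30 + 17 - 5\right) \left(-21\right) = 6 \cdot 84 \left(-21\right) = 504 \left(-21\right) = -10584$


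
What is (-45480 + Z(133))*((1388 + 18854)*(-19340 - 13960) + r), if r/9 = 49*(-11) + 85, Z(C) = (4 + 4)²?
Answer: 30613230947376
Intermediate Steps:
Z(C) = 64 (Z(C) = 8² = 64)
r = -4086 (r = 9*(49*(-11) + 85) = 9*(-539 + 85) = 9*(-454) = -4086)
(-45480 + Z(133))*((1388 + 18854)*(-19340 - 13960) + r) = (-45480 + 64)*((1388 + 18854)*(-19340 - 13960) - 4086) = -45416*(20242*(-33300) - 4086) = -45416*(-674058600 - 4086) = -45416*(-674062686) = 30613230947376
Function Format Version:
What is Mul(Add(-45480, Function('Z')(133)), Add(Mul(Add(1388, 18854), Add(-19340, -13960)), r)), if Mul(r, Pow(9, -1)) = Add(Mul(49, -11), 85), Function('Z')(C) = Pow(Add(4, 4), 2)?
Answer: 30613230947376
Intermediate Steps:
Function('Z')(C) = 64 (Function('Z')(C) = Pow(8, 2) = 64)
r = -4086 (r = Mul(9, Add(Mul(49, -11), 85)) = Mul(9, Add(-539, 85)) = Mul(9, -454) = -4086)
Mul(Add(-45480, Function('Z')(133)), Add(Mul(Add(1388, 18854), Add(-19340, -13960)), r)) = Mul(Add(-45480, 64), Add(Mul(Add(1388, 18854), Add(-19340, -13960)), -4086)) = Mul(-45416, Add(Mul(20242, -33300), -4086)) = Mul(-45416, Add(-674058600, -4086)) = Mul(-45416, -674062686) = 30613230947376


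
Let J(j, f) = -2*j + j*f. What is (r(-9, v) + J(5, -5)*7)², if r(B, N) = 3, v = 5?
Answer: 58564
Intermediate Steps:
J(j, f) = -2*j + f*j
(r(-9, v) + J(5, -5)*7)² = (3 + (5*(-2 - 5))*7)² = (3 + (5*(-7))*7)² = (3 - 35*7)² = (3 - 245)² = (-242)² = 58564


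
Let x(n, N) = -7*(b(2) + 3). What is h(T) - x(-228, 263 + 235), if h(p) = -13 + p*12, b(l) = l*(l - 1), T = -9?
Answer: -86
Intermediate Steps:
b(l) = l*(-1 + l)
x(n, N) = -35 (x(n, N) = -7*(2*(-1 + 2) + 3) = -7*(2*1 + 3) = -7*(2 + 3) = -7*5 = -35)
h(p) = -13 + 12*p
h(T) - x(-228, 263 + 235) = (-13 + 12*(-9)) - 1*(-35) = (-13 - 108) + 35 = -121 + 35 = -86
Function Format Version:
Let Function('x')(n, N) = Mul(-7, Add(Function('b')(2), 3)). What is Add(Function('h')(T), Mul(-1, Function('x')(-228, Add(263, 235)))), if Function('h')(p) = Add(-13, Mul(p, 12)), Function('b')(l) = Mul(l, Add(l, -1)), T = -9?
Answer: -86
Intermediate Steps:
Function('b')(l) = Mul(l, Add(-1, l))
Function('x')(n, N) = -35 (Function('x')(n, N) = Mul(-7, Add(Mul(2, Add(-1, 2)), 3)) = Mul(-7, Add(Mul(2, 1), 3)) = Mul(-7, Add(2, 3)) = Mul(-7, 5) = -35)
Function('h')(p) = Add(-13, Mul(12, p))
Add(Function('h')(T), Mul(-1, Function('x')(-228, Add(263, 235)))) = Add(Add(-13, Mul(12, -9)), Mul(-1, -35)) = Add(Add(-13, -108), 35) = Add(-121, 35) = -86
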